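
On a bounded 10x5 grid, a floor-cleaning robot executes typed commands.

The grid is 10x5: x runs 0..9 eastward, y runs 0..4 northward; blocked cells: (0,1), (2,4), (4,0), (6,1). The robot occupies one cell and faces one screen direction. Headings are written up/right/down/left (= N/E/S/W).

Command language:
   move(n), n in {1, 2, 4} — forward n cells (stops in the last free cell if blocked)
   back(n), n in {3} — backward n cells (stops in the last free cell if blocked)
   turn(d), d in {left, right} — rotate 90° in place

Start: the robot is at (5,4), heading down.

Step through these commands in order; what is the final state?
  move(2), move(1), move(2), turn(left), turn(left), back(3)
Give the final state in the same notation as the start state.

begin: at (5,4), heading down
step 1 (move(2)): at (5,2), heading down
step 2 (move(1)): at (5,1), heading down
step 3 (move(2)): at (5,0), heading down
step 4 (turn(left)): at (5,0), heading right
step 5 (turn(left)): at (5,0), heading up
step 6 (back(3)): at (5,0), heading up

at (5,0), heading up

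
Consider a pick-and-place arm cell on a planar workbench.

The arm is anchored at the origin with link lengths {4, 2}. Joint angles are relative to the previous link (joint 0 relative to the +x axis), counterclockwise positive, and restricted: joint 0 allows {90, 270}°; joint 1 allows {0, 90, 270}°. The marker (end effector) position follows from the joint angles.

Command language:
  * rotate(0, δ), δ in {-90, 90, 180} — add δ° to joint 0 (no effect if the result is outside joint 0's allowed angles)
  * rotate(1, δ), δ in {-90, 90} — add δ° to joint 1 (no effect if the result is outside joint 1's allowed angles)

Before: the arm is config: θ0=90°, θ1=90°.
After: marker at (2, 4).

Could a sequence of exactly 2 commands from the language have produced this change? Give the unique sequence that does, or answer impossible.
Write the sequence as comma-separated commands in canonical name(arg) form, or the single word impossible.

begin: config: θ0=90°, θ1=90°
[1] after rotate(1, -90): config: θ0=90°, θ1=0°
[2] after rotate(1, -90): config: θ0=90°, θ1=270°
all 25 alternatives checked — unique.

rotate(1, -90), rotate(1, -90)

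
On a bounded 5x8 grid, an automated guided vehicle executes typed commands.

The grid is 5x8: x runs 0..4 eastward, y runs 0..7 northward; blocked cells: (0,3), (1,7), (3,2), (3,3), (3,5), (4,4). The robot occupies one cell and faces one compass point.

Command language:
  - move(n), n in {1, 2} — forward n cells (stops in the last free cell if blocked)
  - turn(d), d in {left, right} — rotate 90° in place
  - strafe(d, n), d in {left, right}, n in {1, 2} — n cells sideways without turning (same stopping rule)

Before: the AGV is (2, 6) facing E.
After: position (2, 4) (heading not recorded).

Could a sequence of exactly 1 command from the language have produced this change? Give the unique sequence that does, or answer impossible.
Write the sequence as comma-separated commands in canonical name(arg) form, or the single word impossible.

from: (2, 6) facing E
1. strafe(right, 2) → (2, 4) facing E
no other 1-command option fits: unique.

strafe(right, 2)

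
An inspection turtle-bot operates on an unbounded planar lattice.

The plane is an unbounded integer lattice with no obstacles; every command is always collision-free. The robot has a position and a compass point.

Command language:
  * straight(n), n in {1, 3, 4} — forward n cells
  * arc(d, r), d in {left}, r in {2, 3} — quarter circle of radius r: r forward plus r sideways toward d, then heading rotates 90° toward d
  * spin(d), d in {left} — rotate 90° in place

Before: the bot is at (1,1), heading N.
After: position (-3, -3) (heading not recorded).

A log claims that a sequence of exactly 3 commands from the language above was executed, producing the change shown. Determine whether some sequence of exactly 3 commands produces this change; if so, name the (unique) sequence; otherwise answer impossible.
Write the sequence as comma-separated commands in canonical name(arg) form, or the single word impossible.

key: running straight(4) before arc(left, 2) would end elsewhere — order is forced
t0: at (1,1), heading N
t=1 arc(left, 2) ⇒ at (-1,3), heading W
t=2 arc(left, 2) ⇒ at (-3,1), heading S
t=3 straight(4) ⇒ at (-3,-3), heading S
all 216 alternatives checked — unique.

arc(left, 2), arc(left, 2), straight(4)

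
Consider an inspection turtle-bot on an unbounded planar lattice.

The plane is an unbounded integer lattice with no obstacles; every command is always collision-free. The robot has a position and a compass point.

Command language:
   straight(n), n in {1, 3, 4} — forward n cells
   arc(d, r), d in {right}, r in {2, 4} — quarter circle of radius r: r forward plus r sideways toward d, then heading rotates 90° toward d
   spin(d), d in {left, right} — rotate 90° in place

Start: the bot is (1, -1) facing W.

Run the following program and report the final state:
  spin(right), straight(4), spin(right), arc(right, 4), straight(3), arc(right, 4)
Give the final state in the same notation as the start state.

start: (1, -1) facing W
t=1 spin(right) ⇒ (1, -1) facing N
t=2 straight(4) ⇒ (1, 3) facing N
t=3 spin(right) ⇒ (1, 3) facing E
t=4 arc(right, 4) ⇒ (5, -1) facing S
t=5 straight(3) ⇒ (5, -4) facing S
t=6 arc(right, 4) ⇒ (1, -8) facing W

(1, -8) facing W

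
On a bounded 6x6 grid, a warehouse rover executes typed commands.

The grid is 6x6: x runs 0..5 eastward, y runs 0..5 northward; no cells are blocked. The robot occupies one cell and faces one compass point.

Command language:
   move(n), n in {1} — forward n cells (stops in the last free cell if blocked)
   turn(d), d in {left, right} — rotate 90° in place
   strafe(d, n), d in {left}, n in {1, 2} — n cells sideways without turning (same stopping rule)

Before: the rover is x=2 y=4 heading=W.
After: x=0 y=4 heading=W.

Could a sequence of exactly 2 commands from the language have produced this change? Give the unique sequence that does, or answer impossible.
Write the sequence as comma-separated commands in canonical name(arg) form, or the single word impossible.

move(1), move(1)

key: heading stays W — no command in the sequence turns
initial: x=2 y=4 heading=W
[1] after move(1): x=1 y=4 heading=W
[2] after move(1): x=0 y=4 heading=W
no other 2-command option fits: unique.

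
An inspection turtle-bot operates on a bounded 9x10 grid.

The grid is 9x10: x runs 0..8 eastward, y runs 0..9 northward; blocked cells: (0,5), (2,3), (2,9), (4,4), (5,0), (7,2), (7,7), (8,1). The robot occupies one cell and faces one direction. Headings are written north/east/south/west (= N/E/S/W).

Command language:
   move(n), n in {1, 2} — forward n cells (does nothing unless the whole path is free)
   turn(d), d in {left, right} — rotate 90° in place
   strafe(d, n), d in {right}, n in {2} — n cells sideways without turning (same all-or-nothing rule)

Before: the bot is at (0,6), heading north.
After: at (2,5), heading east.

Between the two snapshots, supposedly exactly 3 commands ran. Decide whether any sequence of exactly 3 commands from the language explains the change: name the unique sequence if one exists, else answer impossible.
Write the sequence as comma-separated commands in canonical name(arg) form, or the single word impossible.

impossible

checked all 3-command options: none fits.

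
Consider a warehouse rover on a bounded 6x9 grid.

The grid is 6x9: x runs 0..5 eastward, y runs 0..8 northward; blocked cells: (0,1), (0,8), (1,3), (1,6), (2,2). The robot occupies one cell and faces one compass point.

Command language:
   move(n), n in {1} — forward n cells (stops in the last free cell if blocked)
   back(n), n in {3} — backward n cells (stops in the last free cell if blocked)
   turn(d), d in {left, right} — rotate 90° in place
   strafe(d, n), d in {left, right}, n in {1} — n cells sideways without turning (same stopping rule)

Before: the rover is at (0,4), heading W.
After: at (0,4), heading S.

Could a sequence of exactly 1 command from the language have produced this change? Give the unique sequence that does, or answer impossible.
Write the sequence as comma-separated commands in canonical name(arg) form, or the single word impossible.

key: (0,4) unchanged — the single command moves nothing
start: at (0,4), heading W
1. turn(left) → at (0,4), heading S
uniquely the one of 6 1-step routes that fits.

turn(left)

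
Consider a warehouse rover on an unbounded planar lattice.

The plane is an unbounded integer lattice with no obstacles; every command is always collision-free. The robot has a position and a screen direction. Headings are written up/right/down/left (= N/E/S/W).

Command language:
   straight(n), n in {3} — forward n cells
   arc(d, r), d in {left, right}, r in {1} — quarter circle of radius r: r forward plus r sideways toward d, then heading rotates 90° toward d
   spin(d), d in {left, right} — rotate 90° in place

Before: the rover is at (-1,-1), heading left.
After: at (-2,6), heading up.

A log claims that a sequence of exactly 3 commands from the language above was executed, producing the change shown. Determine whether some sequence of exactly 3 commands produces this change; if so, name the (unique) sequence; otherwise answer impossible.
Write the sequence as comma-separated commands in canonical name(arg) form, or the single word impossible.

arc(right, 1), straight(3), straight(3)

key: position moved to (-2,6) AND the heading swung to N — translation plus rotation needed
t0: at (-1,-1), heading left
1. arc(right, 1) → at (-2,0), heading up
2. straight(3) → at (-2,3), heading up
3. straight(3) → at (-2,6), heading up
no rival 3-sequence matches.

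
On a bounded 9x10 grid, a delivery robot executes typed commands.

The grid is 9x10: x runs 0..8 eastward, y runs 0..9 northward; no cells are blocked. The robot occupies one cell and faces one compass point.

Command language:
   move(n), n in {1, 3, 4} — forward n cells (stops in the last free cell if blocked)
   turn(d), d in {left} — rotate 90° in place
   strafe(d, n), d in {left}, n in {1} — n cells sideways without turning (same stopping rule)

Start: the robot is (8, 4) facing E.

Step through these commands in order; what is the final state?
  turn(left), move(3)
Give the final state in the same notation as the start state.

from: (8, 4) facing E
[1] after turn(left): (8, 4) facing N
[2] after move(3): (8, 7) facing N

(8, 7) facing N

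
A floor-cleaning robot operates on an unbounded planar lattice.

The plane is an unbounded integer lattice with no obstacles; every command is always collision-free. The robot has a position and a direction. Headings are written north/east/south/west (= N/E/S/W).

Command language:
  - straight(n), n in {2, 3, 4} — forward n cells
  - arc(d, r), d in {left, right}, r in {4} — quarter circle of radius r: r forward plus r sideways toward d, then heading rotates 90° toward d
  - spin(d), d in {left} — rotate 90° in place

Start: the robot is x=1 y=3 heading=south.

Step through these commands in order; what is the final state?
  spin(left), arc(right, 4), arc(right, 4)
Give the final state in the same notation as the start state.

initial: x=1 y=3 heading=south
step 1 (spin(left)): x=1 y=3 heading=east
step 2 (arc(right, 4)): x=5 y=-1 heading=south
step 3 (arc(right, 4)): x=1 y=-5 heading=west

x=1 y=-5 heading=west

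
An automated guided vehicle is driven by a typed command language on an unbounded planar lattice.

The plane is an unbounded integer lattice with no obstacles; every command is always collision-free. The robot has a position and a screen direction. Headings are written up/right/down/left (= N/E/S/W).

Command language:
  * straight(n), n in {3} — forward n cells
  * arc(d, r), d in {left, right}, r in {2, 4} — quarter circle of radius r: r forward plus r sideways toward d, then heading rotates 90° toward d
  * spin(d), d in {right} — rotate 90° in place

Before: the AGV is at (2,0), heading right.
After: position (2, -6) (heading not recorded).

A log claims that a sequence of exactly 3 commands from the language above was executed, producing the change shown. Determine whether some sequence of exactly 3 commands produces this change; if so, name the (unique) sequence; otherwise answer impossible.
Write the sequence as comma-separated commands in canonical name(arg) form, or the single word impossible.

key: order matters: swapping spin(right) and straight(3) lands elsewhere
t0: at (2,0), heading right
t=1 spin(right) ⇒ at (2,0), heading down
t=2 straight(3) ⇒ at (2,-3), heading down
t=3 straight(3) ⇒ at (2,-6), heading down
uniquely the one of 216 3-step routes that fits.

spin(right), straight(3), straight(3)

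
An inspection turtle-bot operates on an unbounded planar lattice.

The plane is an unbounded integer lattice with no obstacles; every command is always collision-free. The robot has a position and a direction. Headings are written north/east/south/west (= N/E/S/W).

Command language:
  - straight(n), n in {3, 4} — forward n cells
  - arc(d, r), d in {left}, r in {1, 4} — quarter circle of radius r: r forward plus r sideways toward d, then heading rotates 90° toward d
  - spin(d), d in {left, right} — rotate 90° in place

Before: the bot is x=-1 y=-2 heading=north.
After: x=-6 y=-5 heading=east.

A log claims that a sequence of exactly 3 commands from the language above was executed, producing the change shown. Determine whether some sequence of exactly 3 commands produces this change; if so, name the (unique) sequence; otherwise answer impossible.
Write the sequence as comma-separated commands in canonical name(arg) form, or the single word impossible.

key: running spin(left) before arc(left, 1) would end elsewhere — order is forced
initial: x=-1 y=-2 heading=north
step 1 (arc(left, 1)): x=-2 y=-1 heading=west
step 2 (arc(left, 4)): x=-6 y=-5 heading=south
step 3 (spin(left)): x=-6 y=-5 heading=east
no other 3-command option fits: unique.

arc(left, 1), arc(left, 4), spin(left)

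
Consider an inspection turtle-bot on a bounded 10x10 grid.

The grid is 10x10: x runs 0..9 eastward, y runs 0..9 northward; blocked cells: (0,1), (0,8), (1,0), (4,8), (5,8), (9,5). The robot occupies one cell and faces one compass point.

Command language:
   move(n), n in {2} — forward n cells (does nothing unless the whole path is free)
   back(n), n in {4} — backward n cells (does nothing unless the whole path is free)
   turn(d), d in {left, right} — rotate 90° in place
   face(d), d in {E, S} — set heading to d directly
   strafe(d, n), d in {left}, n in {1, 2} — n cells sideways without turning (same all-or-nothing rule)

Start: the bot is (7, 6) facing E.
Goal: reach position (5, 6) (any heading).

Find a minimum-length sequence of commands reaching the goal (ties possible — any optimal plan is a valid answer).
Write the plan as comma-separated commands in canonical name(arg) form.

start: (7, 6) facing E
1. turn(left) → (7, 6) facing N
2. strafe(left, 2) → (5, 6) facing N
shorter routes all fall short; 2 is best.

turn(left), strafe(left, 2)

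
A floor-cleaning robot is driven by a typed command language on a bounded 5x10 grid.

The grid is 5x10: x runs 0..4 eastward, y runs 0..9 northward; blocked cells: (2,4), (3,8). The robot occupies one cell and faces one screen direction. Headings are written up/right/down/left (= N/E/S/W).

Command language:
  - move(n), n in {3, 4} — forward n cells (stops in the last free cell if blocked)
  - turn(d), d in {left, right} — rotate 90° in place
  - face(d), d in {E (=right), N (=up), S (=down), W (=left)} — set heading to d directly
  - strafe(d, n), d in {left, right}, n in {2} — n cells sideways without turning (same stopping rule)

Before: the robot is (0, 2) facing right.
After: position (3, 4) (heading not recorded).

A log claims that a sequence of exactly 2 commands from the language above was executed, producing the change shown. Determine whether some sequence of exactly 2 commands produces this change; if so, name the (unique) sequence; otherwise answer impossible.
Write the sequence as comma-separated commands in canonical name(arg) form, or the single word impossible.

move(3), strafe(left, 2)

key: order matters: swapping move(3) and strafe(left, 2) lands elsewhere
initial: (0, 2) facing right
1. move(3) → (3, 2) facing right
2. strafe(left, 2) → (3, 4) facing right
no other 2-command option fits: unique.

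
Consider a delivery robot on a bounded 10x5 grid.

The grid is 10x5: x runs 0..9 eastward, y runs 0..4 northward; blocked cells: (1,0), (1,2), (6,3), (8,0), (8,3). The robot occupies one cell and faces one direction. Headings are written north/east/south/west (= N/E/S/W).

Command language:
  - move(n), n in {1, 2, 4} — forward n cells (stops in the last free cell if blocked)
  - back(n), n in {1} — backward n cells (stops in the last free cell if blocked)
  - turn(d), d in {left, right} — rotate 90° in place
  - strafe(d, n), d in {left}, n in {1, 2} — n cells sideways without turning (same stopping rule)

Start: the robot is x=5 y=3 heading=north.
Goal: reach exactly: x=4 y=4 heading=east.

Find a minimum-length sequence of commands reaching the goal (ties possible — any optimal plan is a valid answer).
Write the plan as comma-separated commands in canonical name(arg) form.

strafe(left, 1), move(4), turn(right)

t0: x=5 y=3 heading=north
t=1 strafe(left, 1) ⇒ x=4 y=3 heading=north
t=2 move(4) ⇒ x=4 y=4 heading=north
t=3 turn(right) ⇒ x=4 y=4 heading=east
no 2-step plan works, so 3 is optimal.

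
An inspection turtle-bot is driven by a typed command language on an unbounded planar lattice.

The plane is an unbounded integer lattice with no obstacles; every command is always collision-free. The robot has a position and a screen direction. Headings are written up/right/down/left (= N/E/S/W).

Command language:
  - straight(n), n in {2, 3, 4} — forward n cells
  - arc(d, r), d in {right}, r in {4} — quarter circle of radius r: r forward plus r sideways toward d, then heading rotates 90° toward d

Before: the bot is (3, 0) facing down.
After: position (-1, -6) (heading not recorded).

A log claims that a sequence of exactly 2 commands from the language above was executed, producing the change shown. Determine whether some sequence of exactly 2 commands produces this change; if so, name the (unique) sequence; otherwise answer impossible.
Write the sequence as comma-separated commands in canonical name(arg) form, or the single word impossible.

key: running arc(right, 4) before straight(2) would end elsewhere — order is forced
from: (3, 0) facing down
t=1 straight(2) ⇒ (3, -2) facing down
t=2 arc(right, 4) ⇒ (-1, -6) facing left
uniquely the one of 16 2-step routes that fits.

straight(2), arc(right, 4)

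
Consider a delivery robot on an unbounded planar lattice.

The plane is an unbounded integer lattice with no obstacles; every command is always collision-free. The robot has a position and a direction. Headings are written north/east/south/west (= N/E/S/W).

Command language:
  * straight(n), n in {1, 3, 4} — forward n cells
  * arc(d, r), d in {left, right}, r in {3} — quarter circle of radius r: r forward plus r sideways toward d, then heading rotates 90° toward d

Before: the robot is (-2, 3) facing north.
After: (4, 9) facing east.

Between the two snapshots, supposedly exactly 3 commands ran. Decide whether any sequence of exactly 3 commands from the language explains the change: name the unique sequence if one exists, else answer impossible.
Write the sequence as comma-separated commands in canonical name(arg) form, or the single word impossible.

key: position moved to (4,9) AND the heading swung to E — translation plus rotation needed
start: (-2, 3) facing north
[1] after straight(3): (-2, 6) facing north
[2] after arc(right, 3): (1, 9) facing east
[3] after straight(3): (4, 9) facing east
uniquely the one of 125 3-step routes that fits.

straight(3), arc(right, 3), straight(3)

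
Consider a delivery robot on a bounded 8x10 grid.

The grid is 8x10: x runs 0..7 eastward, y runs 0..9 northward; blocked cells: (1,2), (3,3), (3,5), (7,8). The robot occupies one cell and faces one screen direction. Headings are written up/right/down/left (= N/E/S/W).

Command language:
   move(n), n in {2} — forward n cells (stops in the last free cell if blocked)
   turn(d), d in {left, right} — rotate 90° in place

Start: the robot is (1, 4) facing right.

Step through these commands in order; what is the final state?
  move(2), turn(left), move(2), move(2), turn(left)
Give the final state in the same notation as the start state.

begin: (1, 4) facing right
1. move(2) → (3, 4) facing right
2. turn(left) → (3, 4) facing up
3. move(2) → (3, 4) facing up
4. move(2) → (3, 4) facing up
5. turn(left) → (3, 4) facing left

(3, 4) facing left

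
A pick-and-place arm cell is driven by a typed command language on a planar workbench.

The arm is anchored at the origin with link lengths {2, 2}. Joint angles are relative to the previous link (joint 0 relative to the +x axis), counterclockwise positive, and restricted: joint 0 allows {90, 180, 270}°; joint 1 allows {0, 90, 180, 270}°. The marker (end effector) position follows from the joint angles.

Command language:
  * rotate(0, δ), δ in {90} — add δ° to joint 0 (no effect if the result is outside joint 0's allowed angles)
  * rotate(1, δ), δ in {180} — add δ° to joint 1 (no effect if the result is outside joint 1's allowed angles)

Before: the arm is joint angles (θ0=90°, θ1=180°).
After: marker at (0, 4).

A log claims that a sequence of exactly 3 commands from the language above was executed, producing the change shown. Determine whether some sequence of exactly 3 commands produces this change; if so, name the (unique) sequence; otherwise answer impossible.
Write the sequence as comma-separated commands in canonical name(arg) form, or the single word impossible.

rotate(1, 180), rotate(1, 180), rotate(1, 180)

from: joint angles (θ0=90°, θ1=180°)
t=1 rotate(1, 180) ⇒ joint angles (θ0=90°, θ1=0°)
t=2 rotate(1, 180) ⇒ joint angles (θ0=90°, θ1=180°)
t=3 rotate(1, 180) ⇒ joint angles (θ0=90°, θ1=0°)
all 8 alternatives checked — unique.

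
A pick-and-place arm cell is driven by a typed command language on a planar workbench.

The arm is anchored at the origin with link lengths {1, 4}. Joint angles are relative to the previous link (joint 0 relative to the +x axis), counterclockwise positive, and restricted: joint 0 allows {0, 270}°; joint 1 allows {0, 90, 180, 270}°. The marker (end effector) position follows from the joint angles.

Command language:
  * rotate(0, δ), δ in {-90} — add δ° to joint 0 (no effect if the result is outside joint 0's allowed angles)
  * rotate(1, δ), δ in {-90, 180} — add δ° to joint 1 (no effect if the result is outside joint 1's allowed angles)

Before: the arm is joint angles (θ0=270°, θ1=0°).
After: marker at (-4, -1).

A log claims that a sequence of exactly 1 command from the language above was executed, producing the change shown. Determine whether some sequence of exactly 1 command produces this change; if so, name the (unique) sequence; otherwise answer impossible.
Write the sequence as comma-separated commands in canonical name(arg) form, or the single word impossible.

rotate(1, -90)

start: joint angles (θ0=270°, θ1=0°)
1. rotate(1, -90) → joint angles (θ0=270°, θ1=270°)
uniquely the one of 3 1-step routes that fits.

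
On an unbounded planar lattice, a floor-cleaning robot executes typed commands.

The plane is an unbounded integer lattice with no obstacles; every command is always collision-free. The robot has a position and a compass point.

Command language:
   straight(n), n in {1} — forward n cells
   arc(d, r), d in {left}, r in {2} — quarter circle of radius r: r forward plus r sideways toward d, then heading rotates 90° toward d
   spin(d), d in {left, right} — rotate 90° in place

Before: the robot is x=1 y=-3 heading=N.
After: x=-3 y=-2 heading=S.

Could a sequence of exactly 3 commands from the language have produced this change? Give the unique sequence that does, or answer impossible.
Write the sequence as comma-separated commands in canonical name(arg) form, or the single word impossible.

straight(1), arc(left, 2), arc(left, 2)

key: running arc(left, 2) before straight(1) would end elsewhere — order is forced
t0: x=1 y=-3 heading=N
[1] after straight(1): x=1 y=-2 heading=N
[2] after arc(left, 2): x=-1 y=0 heading=W
[3] after arc(left, 2): x=-3 y=-2 heading=S
no other 3-command option fits: unique.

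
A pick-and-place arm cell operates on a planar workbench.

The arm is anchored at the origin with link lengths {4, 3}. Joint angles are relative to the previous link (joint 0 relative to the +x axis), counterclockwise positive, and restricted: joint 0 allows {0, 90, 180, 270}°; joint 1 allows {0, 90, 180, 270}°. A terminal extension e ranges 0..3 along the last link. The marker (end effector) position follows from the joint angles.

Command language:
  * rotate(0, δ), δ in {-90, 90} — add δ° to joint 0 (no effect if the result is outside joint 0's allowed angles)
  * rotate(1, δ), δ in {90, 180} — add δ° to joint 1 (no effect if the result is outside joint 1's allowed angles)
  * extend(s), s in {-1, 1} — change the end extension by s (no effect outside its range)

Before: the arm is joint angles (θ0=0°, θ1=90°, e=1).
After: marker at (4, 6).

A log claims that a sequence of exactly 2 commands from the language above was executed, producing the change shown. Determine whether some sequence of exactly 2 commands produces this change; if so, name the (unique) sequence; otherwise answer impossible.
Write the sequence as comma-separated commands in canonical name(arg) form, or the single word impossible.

extend(1), extend(1)

start: joint angles (θ0=0°, θ1=90°, e=1)
t=1 extend(1) ⇒ joint angles (θ0=0°, θ1=90°, e=2)
t=2 extend(1) ⇒ joint angles (θ0=0°, θ1=90°, e=3)
no other 2-command option fits: unique.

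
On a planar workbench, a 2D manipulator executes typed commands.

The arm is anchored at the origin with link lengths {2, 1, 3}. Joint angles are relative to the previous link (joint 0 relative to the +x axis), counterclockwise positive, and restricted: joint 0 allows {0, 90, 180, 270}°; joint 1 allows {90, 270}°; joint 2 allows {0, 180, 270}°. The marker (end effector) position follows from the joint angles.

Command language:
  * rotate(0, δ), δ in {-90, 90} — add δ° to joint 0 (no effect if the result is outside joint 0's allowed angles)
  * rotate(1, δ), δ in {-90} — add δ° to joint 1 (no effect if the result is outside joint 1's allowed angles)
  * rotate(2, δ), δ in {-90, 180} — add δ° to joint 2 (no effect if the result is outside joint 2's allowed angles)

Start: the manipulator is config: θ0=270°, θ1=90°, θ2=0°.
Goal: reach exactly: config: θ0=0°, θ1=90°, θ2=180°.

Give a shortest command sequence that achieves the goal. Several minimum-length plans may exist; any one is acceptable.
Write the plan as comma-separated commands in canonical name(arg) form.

rotate(0, 90), rotate(2, 180)

begin: config: θ0=270°, θ1=90°, θ2=0°
t=1 rotate(0, 90) ⇒ config: θ0=0°, θ1=90°, θ2=0°
t=2 rotate(2, 180) ⇒ config: θ0=0°, θ1=90°, θ2=180°
minimal: 2 command(s), checked below 2.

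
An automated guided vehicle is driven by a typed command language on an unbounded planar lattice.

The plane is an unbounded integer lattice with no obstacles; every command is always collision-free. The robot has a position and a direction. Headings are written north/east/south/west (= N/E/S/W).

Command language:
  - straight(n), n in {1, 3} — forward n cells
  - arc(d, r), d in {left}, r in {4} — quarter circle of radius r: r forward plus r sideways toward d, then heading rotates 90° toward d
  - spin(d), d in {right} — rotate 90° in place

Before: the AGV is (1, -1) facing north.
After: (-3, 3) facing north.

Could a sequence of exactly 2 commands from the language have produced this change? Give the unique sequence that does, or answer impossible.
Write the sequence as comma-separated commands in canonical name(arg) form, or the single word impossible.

key: still facing N at the end — net rotation zero over 2 steps
t0: (1, -1) facing north
t=1 arc(left, 4) ⇒ (-3, 3) facing west
t=2 spin(right) ⇒ (-3, 3) facing north
no rival 2-sequence matches.

arc(left, 4), spin(right)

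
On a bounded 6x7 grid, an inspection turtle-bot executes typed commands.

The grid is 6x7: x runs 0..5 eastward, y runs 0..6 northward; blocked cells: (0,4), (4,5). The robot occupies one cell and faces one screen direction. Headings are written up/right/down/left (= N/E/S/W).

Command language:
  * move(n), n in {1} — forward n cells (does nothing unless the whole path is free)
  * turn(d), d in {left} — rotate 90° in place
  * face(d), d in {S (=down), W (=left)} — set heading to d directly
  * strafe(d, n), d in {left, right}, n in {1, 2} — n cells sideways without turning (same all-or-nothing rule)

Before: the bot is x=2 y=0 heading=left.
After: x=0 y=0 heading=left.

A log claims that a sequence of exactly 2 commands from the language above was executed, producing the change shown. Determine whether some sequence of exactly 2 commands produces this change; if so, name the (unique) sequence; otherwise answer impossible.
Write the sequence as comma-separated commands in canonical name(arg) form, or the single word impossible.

move(1), move(1)

key: heading stays W — no command in the sequence turns
start: x=2 y=0 heading=left
t=1 move(1) ⇒ x=1 y=0 heading=left
t=2 move(1) ⇒ x=0 y=0 heading=left
uniquely the one of 64 2-step routes that fits.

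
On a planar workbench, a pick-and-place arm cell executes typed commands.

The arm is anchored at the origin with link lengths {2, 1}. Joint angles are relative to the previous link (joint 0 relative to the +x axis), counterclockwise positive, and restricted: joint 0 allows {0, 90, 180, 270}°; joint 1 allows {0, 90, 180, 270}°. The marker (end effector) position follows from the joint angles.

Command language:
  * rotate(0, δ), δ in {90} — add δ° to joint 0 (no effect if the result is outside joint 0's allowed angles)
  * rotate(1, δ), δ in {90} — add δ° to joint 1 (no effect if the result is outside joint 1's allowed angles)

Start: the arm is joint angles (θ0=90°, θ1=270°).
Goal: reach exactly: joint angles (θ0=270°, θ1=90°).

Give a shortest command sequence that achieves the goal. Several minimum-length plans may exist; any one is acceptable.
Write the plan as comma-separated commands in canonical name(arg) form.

start: joint angles (θ0=90°, θ1=270°)
t=1 rotate(0, 90) ⇒ joint angles (θ0=180°, θ1=270°)
t=2 rotate(0, 90) ⇒ joint angles (θ0=270°, θ1=270°)
t=3 rotate(1, 90) ⇒ joint angles (θ0=270°, θ1=0°)
t=4 rotate(1, 90) ⇒ joint angles (θ0=270°, θ1=90°)
minimal: 4 command(s), checked below 4.

rotate(0, 90), rotate(0, 90), rotate(1, 90), rotate(1, 90)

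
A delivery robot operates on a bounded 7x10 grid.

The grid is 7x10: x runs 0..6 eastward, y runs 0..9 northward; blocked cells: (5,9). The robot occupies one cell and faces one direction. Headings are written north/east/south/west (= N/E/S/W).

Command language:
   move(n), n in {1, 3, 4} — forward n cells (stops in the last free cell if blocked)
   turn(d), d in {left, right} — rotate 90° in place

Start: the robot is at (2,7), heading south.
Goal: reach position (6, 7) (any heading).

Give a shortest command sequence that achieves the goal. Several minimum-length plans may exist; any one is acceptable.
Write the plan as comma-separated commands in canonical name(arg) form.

begin: at (2,7), heading south
[1] after turn(left): at (2,7), heading east
[2] after move(4): at (6,7), heading east
no 1-step plan works, so 2 is optimal.

turn(left), move(4)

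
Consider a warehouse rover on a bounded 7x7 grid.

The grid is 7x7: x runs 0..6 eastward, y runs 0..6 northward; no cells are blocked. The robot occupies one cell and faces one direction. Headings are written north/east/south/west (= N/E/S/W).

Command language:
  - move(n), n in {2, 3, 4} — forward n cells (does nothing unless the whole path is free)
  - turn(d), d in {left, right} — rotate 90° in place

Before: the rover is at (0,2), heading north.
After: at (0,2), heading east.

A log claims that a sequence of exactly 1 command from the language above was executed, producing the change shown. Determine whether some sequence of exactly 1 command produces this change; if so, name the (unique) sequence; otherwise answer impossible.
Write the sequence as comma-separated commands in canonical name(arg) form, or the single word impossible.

key: (0,2) unchanged — the single command moves nothing
t0: at (0,2), heading north
t=1 turn(right) ⇒ at (0,2), heading east
all 5 alternatives checked — unique.

turn(right)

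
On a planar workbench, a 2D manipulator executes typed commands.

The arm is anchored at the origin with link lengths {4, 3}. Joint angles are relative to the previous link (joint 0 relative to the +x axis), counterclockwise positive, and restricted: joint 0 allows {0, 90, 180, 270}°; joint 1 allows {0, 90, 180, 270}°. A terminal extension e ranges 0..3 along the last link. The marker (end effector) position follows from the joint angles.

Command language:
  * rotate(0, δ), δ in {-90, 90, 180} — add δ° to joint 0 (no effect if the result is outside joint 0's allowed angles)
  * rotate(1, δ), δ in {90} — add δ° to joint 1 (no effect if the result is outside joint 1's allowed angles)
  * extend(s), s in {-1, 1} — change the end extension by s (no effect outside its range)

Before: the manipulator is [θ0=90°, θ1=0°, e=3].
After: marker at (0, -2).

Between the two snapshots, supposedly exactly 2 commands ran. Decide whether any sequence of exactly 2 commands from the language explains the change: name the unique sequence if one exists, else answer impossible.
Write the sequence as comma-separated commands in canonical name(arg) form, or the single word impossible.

start: [θ0=90°, θ1=0°, e=3]
step 1 (rotate(1, 90)): [θ0=90°, θ1=90°, e=3]
step 2 (rotate(1, 90)): [θ0=90°, θ1=180°, e=3]
uniquely the one of 36 2-step routes that fits.

rotate(1, 90), rotate(1, 90)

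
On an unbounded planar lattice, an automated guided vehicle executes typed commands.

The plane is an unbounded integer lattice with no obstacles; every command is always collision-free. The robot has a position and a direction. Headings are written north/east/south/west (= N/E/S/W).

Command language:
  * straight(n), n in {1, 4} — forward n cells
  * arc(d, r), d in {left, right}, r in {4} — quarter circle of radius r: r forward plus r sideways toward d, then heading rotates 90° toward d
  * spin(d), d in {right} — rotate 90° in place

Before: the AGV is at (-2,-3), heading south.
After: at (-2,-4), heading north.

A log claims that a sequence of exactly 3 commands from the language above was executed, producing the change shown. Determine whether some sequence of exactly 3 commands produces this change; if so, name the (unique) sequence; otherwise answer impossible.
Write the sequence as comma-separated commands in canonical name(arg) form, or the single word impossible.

straight(1), spin(right), spin(right)

key: running spin(right) before straight(1) would end elsewhere — order is forced
from: at (-2,-3), heading south
[1] after straight(1): at (-2,-4), heading south
[2] after spin(right): at (-2,-4), heading west
[3] after spin(right): at (-2,-4), heading north
all 125 alternatives checked — unique.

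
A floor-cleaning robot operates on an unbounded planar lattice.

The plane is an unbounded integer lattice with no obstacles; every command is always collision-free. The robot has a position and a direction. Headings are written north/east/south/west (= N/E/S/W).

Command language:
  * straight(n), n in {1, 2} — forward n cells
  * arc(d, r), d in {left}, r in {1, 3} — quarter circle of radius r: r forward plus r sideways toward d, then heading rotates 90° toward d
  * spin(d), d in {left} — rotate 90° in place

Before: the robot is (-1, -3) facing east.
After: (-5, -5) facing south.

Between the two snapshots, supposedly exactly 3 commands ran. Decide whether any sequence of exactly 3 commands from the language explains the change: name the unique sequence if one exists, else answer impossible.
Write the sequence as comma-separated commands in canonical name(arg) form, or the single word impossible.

key: running arc(left, 3) before spin(left) would end elsewhere — order is forced
initial: (-1, -3) facing east
t=1 spin(left) ⇒ (-1, -3) facing north
t=2 arc(left, 1) ⇒ (-2, -2) facing west
t=3 arc(left, 3) ⇒ (-5, -5) facing south
no other 3-command option fits: unique.

spin(left), arc(left, 1), arc(left, 3)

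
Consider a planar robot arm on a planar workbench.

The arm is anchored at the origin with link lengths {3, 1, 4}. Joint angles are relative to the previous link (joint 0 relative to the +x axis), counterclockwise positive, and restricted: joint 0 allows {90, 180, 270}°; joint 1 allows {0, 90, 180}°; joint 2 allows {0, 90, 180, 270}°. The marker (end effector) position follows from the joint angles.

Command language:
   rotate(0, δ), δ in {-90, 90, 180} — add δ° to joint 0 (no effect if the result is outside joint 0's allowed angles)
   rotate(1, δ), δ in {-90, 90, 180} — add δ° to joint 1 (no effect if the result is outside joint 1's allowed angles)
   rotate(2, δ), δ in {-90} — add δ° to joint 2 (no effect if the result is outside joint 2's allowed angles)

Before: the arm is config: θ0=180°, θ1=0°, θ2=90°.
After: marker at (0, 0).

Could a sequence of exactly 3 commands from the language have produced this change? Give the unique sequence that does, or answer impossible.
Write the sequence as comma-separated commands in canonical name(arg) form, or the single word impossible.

rotate(2, -90), rotate(2, -90), rotate(2, -90)

begin: config: θ0=180°, θ1=0°, θ2=90°
[1] after rotate(2, -90): config: θ0=180°, θ1=0°, θ2=0°
[2] after rotate(2, -90): config: θ0=180°, θ1=0°, θ2=270°
[3] after rotate(2, -90): config: θ0=180°, θ1=0°, θ2=180°
uniquely the one of 343 3-step routes that fits.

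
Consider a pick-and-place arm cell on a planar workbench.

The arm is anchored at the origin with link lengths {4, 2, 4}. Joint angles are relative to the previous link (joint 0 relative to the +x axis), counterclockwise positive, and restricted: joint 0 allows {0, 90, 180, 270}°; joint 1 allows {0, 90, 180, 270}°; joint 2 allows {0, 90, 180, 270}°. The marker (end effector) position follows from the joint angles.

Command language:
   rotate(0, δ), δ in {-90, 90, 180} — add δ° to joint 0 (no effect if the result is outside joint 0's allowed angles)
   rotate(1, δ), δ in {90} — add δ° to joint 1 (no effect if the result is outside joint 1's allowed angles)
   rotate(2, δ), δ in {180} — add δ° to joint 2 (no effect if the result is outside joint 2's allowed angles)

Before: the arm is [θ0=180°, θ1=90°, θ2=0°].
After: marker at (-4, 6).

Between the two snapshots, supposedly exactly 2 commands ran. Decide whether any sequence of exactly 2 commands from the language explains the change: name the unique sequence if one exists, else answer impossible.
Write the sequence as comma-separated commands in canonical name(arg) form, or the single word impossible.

from: [θ0=180°, θ1=90°, θ2=0°]
t=1 rotate(1, 90) ⇒ [θ0=180°, θ1=180°, θ2=0°]
t=2 rotate(1, 90) ⇒ [θ0=180°, θ1=270°, θ2=0°]
no rival 2-sequence matches.

rotate(1, 90), rotate(1, 90)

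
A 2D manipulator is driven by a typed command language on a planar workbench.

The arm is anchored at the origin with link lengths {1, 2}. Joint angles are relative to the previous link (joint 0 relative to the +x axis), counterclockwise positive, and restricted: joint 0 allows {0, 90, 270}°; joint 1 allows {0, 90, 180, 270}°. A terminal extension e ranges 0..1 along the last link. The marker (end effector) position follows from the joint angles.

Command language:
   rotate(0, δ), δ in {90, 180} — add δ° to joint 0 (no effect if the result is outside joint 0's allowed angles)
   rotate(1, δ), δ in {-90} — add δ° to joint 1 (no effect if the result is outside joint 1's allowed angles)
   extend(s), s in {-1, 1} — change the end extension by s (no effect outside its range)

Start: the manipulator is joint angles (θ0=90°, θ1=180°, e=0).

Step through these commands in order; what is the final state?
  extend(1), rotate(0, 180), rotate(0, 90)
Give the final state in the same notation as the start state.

from: joint angles (θ0=90°, θ1=180°, e=0)
[1] after extend(1): joint angles (θ0=90°, θ1=180°, e=1)
[2] after rotate(0, 180): joint angles (θ0=270°, θ1=180°, e=1)
[3] after rotate(0, 90): joint angles (θ0=0°, θ1=180°, e=1)

joint angles (θ0=0°, θ1=180°, e=1)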